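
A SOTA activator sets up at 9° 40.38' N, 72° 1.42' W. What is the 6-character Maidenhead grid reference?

FJ39xq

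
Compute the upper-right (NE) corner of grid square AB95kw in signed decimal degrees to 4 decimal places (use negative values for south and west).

-74.0417, -161.0833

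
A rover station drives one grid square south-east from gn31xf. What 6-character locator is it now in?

GN41ae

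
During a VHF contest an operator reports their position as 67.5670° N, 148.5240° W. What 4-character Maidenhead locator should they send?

BP57

Add 180° to longitude and 90° to latitude: 31.48, 157.57.
Field: 31.48/20 → 1 → B, 157.57/10 → 15 → P; chars BP.
Square: 11.48/2 → 5, 7.57/1 → 7; chars 57.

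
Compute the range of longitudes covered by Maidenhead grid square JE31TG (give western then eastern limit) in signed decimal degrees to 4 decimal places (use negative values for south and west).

7.5833, 7.6667

Field J=9, E=4: +9·20° lon, +4·10° lat → SW at lon 0°, lat -50°.
Square 3, 1: +3·2° lon, +1·1° lat → SW at lon 6°, lat -49°.
Subsquare t=19, g=6: +19·0.0833333° lon, +6·0.0416667° lat → SW at lon 7.58333°, lat -48.75°.
Cell spans 0.0833333° lon × 0.0416667° lat.
west 7.5833, east 7.6667.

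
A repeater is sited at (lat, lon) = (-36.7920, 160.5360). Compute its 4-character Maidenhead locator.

RF03

Offset from 180°W / 90°S: lon 340.54°, lat 53.21°.
Field (20°×10°, letters A–R): lon ⌊340.54/20⌋ = 17 → R; lat ⌊53.21/10⌋ = 5 → F.
Square (2°×1°, digits 0–9): lon ⌊0.54/2⌋ = 0; lat ⌊3.21/1⌋ = 3.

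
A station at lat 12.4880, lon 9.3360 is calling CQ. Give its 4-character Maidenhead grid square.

JK42

Offset from 180°W / 90°S: lon 189.34°, lat 102.49°.
Field (20°×10°, letters A–R): lon ⌊189.34/20⌋ = 9 → J; lat ⌊102.49/10⌋ = 10 → K.
Square (2°×1°, digits 0–9): lon ⌊9.34/2⌋ = 4; lat ⌊2.49/1⌋ = 2.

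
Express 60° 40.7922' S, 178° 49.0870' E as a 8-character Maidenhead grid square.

RC99jh86

Add 180° to longitude and 90° to latitude: 358.81812, 29.32013.
Field: 358.81812/20 → 17 → R, 29.32013/10 → 2 → C; chars RC.
Square: 18.81812/2 → 9, 9.32013/1 → 9; chars 99.
Subsquare: 0.81812/0.0833333 → 9 → j, 0.32013/0.0416667 → 7 → h; chars jh.
Extended square: 0.06812/0.00833333 → 8, 0.02846/0.00416667 → 6; chars 86.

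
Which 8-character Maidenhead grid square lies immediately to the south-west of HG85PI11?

Longitude extended square 1; −1 → 0.
Latitude extended square 1; −1 → 0.

HG85pi00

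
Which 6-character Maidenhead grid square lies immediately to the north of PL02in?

Latitude subsquare n = 13; +1 → 14 = o.
The longitude characters are unchanged.

PL02io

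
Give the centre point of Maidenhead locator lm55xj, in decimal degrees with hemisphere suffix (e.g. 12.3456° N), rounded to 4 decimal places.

Field L=11, M=12: +11·20° lon, +12·10° lat → SW at lon 40°, lat 30°.
Square 5, 5: +5·2° lon, +5·1° lat → SW at lon 50°, lat 35°.
Subsquare x=23, j=9: +23·0.0833333° lon, +9·0.0416667° lat → SW at lon 51.9167°, lat 35.375°.
Cell spans 0.0833333° lon × 0.0416667° lat. Centre is SW corner plus half of each.
latitude 35.3958° N, longitude 51.9583° E.

35.3958° N, 51.9583° E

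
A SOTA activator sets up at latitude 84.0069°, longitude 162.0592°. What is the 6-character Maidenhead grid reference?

Offset from 180°W / 90°S: lon 342.0592°, lat 174.0069°.
Field: 342.0592/20 → 17 → R, 174.0069/10 → 17 → R; chars RR.
Square: 2.0592/2 → 1, 4.0069/1 → 4; chars 14.
Subsquare: 0.0592/0.0833333 → 0 → a, 0.0069/0.0416667 → 0 → a; chars aa.

RR14aa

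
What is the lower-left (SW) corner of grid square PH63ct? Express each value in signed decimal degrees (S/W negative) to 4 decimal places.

-16.2083, 132.1667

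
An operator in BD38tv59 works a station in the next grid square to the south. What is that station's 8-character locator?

Latitude extended square 9; −1 → 8.
The longitude characters are unchanged.

BD38tv58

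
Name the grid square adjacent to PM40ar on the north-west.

PM30xs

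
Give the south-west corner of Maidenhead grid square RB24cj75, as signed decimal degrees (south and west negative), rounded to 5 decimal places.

-75.60417, 164.22500

Field R=17, B=1: +17·20° lon, +1·10° lat → SW at lon 160°, lat -80°.
Square 2, 4: +2·2° lon, +4·1° lat → SW at lon 164°, lat -76°.
Subsquare c=2, j=9: +2·0.0833333° lon, +9·0.0416667° lat → SW at lon 164.167°, lat -75.625°.
Extended square 7, 5: +7·0.00833333° lon, +5·0.00416667° lat → SW at lon 164.225°, lat -75.6042°.
latitude -75.60417, longitude 164.22500.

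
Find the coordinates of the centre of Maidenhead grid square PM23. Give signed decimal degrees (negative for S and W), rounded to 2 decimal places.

33.50, 125.00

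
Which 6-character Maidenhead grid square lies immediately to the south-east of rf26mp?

Longitude subsquare m = 12; +1 → 13 = n.
Latitude subsquare p = 15; −1 → 14 = o.

RF26no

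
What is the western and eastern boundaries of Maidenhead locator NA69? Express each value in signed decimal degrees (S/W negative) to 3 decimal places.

Field N=13, A=0: +13·20° lon, +0·10° lat → SW at lon 80°, lat -90°.
Square 6, 9: +6·2° lon, +9·1° lat → SW at lon 92°, lat -81°.
Cell spans 2° lon × 1° lat.
west 92.000, east 94.000.

92.000, 94.000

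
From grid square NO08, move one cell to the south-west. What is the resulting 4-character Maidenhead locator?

MO97

Longitude square 0; −1 → -1, wraps to 9, carry into field.
Longitude field N = 13; −1 → 12 = M.
Latitude square 8; −1 → 7.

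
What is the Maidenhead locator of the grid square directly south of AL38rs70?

Latitude extended square 0; −1 → -1, wraps to 9, carry into subsquare.
Latitude subsquare s = 18; −1 → 17 = r.
The longitude characters are unchanged.

AL38rr79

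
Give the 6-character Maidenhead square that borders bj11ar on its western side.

Longitude subsquare a = 0; −1 → -1, wraps to 23 = x, carry into square.
Longitude square 1; −1 → 0.
The latitude characters are unchanged.

BJ01xr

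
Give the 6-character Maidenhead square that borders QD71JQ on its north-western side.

QD71ir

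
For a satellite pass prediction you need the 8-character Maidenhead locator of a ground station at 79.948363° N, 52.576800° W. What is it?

Add 180° to longitude and 90° to latitude: 127.42320, 169.94836.
Field: 127.42320/20 → 6 → G, 169.94836/10 → 16 → Q; chars GQ.
Square: 7.42320/2 → 3, 9.94836/1 → 9; chars 39.
Subsquare: 1.42320/0.0833333 → 17 → r, 0.94836/0.0416667 → 22 → w; chars rw.
Extended square: 0.00653/0.00833333 → 0, 0.03170/0.00416667 → 7; chars 07.

GQ39rw07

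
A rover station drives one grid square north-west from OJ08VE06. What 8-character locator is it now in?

OJ08ue97

Longitude extended square 0; −1 → -1, wraps to 9, carry into subsquare.
Longitude subsquare v = 21; −1 → 20 = u.
Latitude extended square 6; +1 → 7.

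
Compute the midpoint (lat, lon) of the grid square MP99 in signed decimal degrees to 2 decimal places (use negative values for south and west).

Field M=12, P=15: +12·20° lon, +15·10° lat → SW at lon 60°, lat 60°.
Square 9, 9: +9·2° lon, +9·1° lat → SW at lon 78°, lat 69°.
Cell spans 2° lon × 1° lat. Centre is SW corner plus half of each.
latitude 69.50, longitude 79.00.

69.50, 79.00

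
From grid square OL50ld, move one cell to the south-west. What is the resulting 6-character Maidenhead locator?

Longitude subsquare l = 11; −1 → 10 = k.
Latitude subsquare d = 3; −1 → 2 = c.

OL50kc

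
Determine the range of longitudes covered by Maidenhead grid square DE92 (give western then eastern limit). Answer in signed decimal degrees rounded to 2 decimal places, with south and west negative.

-102.00, -100.00

Field D=3, E=4: +3·20° lon, +4·10° lat → SW at lon -120°, lat -50°.
Square 9, 2: +9·2° lon, +2·1° lat → SW at lon -102°, lat -48°.
Cell spans 2° lon × 1° lat.
west -102.00, east -100.00.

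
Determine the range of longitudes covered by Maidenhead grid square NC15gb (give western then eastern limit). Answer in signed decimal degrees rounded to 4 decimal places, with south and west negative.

82.5000, 82.5833

Field N=13, C=2: +13·20° lon, +2·10° lat → SW at lon 80°, lat -70°.
Square 1, 5: +1·2° lon, +5·1° lat → SW at lon 82°, lat -65°.
Subsquare g=6, b=1: +6·0.0833333° lon, +1·0.0416667° lat → SW at lon 82.5°, lat -64.9583°.
Cell spans 0.0833333° lon × 0.0416667° lat.
west 82.5000, east 82.5833.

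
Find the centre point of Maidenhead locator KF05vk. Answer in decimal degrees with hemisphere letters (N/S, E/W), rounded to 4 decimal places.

34.5625° S, 21.7917° E

Field K=10, F=5: +10·20° lon, +5·10° lat → SW at lon 20°, lat -40°.
Square 0, 5: +0·2° lon, +5·1° lat → SW at lon 20°, lat -35°.
Subsquare v=21, k=10: +21·0.0833333° lon, +10·0.0416667° lat → SW at lon 21.75°, lat -34.5833°.
Cell spans 0.0833333° lon × 0.0416667° lat. Centre is SW corner plus half of each.
latitude 34.5625° S, longitude 21.7917° E.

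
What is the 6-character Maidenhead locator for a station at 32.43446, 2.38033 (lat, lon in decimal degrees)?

JM12ek

Add 180° to longitude and 90° to latitude: 182.3803, 122.4345.
Field: lon ⌊182.3803/20⌋ = 9 → J; lat ⌊122.4345/10⌋ = 12 → M.
Square: lon ⌊2.3803/2⌋ = 1; lat ⌊2.4345/1⌋ = 2.
Subsquare: lon ⌊0.3803/0.0833333⌋ = 4 → e; lat ⌊0.4345/0.0416667⌋ = 10 → k.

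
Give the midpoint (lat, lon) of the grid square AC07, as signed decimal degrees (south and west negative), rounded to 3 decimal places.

Field A=0, C=2: +0·20° lon, +2·10° lat → SW at lon -180°, lat -70°.
Square 0, 7: +0·2° lon, +7·1° lat → SW at lon -180°, lat -63°.
Cell spans 2° lon × 1° lat. Centre is SW corner plus half of each.
latitude -62.500, longitude -179.000.

-62.500, -179.000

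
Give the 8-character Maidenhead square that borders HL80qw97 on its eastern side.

HL80rw07

Longitude extended square 9; +1 → 10, wraps to 0, carry into subsquare.
Longitude subsquare q = 16; +1 → 17 = r.
The latitude characters are unchanged.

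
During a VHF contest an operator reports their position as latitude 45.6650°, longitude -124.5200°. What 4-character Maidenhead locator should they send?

CN75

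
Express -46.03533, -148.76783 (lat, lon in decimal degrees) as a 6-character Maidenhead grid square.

BE53ox

Offset from 180°W / 90°S: lon 31.2322°, lat 43.9647°.
Field: lon ⌊31.2322/20⌋ = 1 → B; lat ⌊43.9647/10⌋ = 4 → E.
Square: lon ⌊11.2322/2⌋ = 5; lat ⌊3.9647/1⌋ = 3.
Subsquare: lon ⌊1.2322/0.0833333⌋ = 14 → o; lat ⌊0.9647/0.0416667⌋ = 23 → x.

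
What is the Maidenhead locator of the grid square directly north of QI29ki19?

QI29kj10

Latitude extended square 9; +1 → 10, wraps to 0, carry into subsquare.
Latitude subsquare i = 8; +1 → 9 = j.
The longitude characters are unchanged.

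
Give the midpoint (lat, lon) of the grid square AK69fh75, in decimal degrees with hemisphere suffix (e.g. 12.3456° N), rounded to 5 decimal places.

19.31458° N, 167.52083° W

Field A=0, K=10: +0·20° lon, +10·10° lat → SW at lon -180°, lat 10°.
Square 6, 9: +6·2° lon, +9·1° lat → SW at lon -168°, lat 19°.
Subsquare f=5, h=7: +5·0.0833333° lon, +7·0.0416667° lat → SW at lon -167.583°, lat 19.2917°.
Extended square 7, 5: +7·0.00833333° lon, +5·0.00416667° lat → SW at lon -167.525°, lat 19.3125°.
Cell spans 0.00833333° lon × 0.00416667° lat. Centre is SW corner plus half of each.
latitude 19.31458° N, longitude 167.52083° W.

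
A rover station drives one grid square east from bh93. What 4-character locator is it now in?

Longitude square 9; +1 → 10, wraps to 0, carry into field.
Longitude field B = 1; +1 → 2 = C.
The latitude characters are unchanged.

CH03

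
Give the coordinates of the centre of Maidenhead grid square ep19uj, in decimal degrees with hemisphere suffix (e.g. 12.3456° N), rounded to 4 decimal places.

69.3958° N, 96.2917° W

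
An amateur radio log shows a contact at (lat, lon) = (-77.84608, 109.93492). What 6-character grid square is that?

OB42xd

Offset from 180°W / 90°S: lon 289.9349°, lat 12.1539°.
Field: 289.9349/20 → 14 → O, 12.1539/10 → 1 → B; chars OB.
Square: 9.9349/2 → 4, 2.1539/1 → 2; chars 42.
Subsquare: 1.9349/0.0833333 → 23 → x, 0.1539/0.0416667 → 3 → d; chars xd.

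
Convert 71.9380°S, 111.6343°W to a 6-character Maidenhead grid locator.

Offset from 180°W / 90°S: lon 68.3657°, lat 18.0620°.
Field: lon ⌊68.3657/20⌋ = 3 → D; lat ⌊18.0620/10⌋ = 1 → B.
Square: lon ⌊8.3657/2⌋ = 4; lat ⌊8.0620/1⌋ = 8.
Subsquare: lon ⌊0.3657/0.0833333⌋ = 4 → e; lat ⌊0.0620/0.0416667⌋ = 1 → b.

DB48eb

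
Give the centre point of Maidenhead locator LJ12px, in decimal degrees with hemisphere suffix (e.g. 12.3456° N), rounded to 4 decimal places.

Field L=11, J=9: +11·20° lon, +9·10° lat → SW at lon 40°, lat 0°.
Square 1, 2: +1·2° lon, +2·1° lat → SW at lon 42°, lat 2°.
Subsquare p=15, x=23: +15·0.0833333° lon, +23·0.0416667° lat → SW at lon 43.25°, lat 2.95833°.
Cell spans 0.0833333° lon × 0.0416667° lat. Centre is SW corner plus half of each.
latitude 2.9792° N, longitude 43.2917° E.

2.9792° N, 43.2917° E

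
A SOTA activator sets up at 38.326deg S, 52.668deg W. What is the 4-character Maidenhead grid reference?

GF31

Add 180° to longitude and 90° to latitude: 127.33, 51.67.
Field: 127.33/20 → 6 → G, 51.67/10 → 5 → F; chars GF.
Square: 7.33/2 → 3, 1.67/1 → 1; chars 31.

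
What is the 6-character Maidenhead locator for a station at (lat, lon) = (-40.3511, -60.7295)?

FE99pp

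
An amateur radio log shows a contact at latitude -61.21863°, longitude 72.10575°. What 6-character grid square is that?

MC68bs

Shift to the Maidenhead origin (180°W, 90°S): lon 252.1058, lat 28.7814.
Field: lon ⌊252.1058/20⌋ = 12 → M; lat ⌊28.7814/10⌋ = 2 → C.
Square: lon ⌊12.1058/2⌋ = 6; lat ⌊8.7814/1⌋ = 8.
Subsquare: lon ⌊0.1058/0.0833333⌋ = 1 → b; lat ⌊0.7814/0.0416667⌋ = 18 → s.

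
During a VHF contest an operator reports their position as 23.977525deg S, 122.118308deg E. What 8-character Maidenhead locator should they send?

PG16ba45

Shift to the Maidenhead origin (180°W, 90°S): lon 302.11831, lat 66.02248.
Field (20°×10°, letters A–R): 302.11831/20 → 15 → P, 66.02248/10 → 6 → G; chars PG.
Square (2°×1°, digits 0–9): 2.11831/2 → 1, 6.02248/1 → 6; chars 16.
Subsquare (5′×2.5′, letters a–x): 0.11831/0.0833333 → 1 → b, 0.02248/0.0416667 → 0 → a; chars ba.
Extended square (30″×15″, digits 0–9): 0.03497/0.00833333 → 4, 0.02248/0.00416667 → 5; chars 45.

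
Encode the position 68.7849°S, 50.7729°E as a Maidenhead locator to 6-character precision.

Add 180° to longitude and 90° to latitude: 230.7729, 21.2151.
Field: lon ⌊230.7729/20⌋ = 11 → L; lat ⌊21.2151/10⌋ = 2 → C.
Square: lon ⌊10.7729/2⌋ = 5; lat ⌊1.2151/1⌋ = 1.
Subsquare: lon ⌊0.7729/0.0833333⌋ = 9 → j; lat ⌊0.2151/0.0416667⌋ = 5 → f.

LC51jf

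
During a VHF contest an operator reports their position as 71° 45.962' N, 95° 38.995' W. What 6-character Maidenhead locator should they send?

Shift to the Maidenhead origin (180°W, 90°S): lon 84.3501, lat 161.7660.
Field: lon ⌊84.3501/20⌋ = 4 → E; lat ⌊161.7660/10⌋ = 16 → Q.
Square: lon ⌊4.3501/2⌋ = 2; lat ⌊1.7660/1⌋ = 1.
Subsquare: lon ⌊0.3501/0.0833333⌋ = 4 → e; lat ⌊0.7660/0.0416667⌋ = 18 → s.

EQ21es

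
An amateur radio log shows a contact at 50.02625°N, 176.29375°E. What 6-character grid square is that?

Shift to the Maidenhead origin (180°W, 90°S): lon 356.2937, lat 140.0263.
Field: lon ⌊356.2937/20⌋ = 17 → R; lat ⌊140.0263/10⌋ = 14 → O.
Square: lon ⌊16.2937/2⌋ = 8; lat ⌊0.0263/1⌋ = 0.
Subsquare: lon ⌊0.2937/0.0833333⌋ = 3 → d; lat ⌊0.0263/0.0416667⌋ = 0 → a.

RO80da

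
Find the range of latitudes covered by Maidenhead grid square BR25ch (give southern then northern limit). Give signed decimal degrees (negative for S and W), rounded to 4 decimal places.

85.2917, 85.3333

Field B=1, R=17: +1·20° lon, +17·10° lat → SW at lon -160°, lat 80°.
Square 2, 5: +2·2° lon, +5·1° lat → SW at lon -156°, lat 85°.
Subsquare c=2, h=7: +2·0.0833333° lon, +7·0.0416667° lat → SW at lon -155.833°, lat 85.2917°.
Cell spans 0.0833333° lon × 0.0416667° lat.
south 85.2917, north 85.3333.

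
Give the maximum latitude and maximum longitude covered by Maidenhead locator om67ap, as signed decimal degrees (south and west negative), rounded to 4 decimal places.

37.6667, 112.0833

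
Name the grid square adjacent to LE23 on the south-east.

LE32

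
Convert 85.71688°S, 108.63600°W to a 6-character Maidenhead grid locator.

Offset from 180°W / 90°S: lon 71.3640°, lat 4.2831°.
Field: 71.3640/20 → 3 → D, 4.2831/10 → 0 → A; chars DA.
Square: 11.3640/2 → 5, 4.2831/1 → 4; chars 54.
Subsquare: 1.3640/0.0833333 → 16 → q, 0.2831/0.0416667 → 6 → g; chars qg.

DA54qg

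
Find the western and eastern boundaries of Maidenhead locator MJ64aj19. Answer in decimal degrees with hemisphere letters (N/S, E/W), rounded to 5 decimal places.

Field M=12, J=9: +12·20° lon, +9·10° lat → SW at lon 60°, lat 0°.
Square 6, 4: +6·2° lon, +4·1° lat → SW at lon 72°, lat 4°.
Subsquare a=0, j=9: +0·0.0833333° lon, +9·0.0416667° lat → SW at lon 72°, lat 4.375°.
Extended square 1, 9: +1·0.00833333° lon, +9·0.00416667° lat → SW at lon 72.0083°, lat 4.4125°.
Cell spans 0.00833333° lon × 0.00416667° lat.
west 72.00833° E, east 72.01667° E.

72.00833° E, 72.01667° E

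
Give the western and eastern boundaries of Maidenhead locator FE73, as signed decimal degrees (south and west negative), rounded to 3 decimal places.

Field F=5, E=4: +5·20° lon, +4·10° lat → SW at lon -80°, lat -50°.
Square 7, 3: +7·2° lon, +3·1° lat → SW at lon -66°, lat -47°.
Cell spans 2° lon × 1° lat.
west -66.000, east -64.000.

-66.000, -64.000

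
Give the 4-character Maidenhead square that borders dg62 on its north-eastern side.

DG73

Longitude square 6; +1 → 7.
Latitude square 2; +1 → 3.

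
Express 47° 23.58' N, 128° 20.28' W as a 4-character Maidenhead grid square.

CN57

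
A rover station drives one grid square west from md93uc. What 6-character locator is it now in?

MD93tc

Longitude subsquare u = 20; −1 → 19 = t.
The latitude characters are unchanged.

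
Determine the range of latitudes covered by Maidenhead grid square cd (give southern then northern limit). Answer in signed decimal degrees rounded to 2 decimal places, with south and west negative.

-60.00, -50.00

Field C=2, D=3: +2·20° lon, +3·10° lat → SW at lon -140°, lat -60°.
Cell spans 20° lon × 10° lat.
south -60.00, north -50.00.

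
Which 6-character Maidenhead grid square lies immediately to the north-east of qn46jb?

QN46kc

Longitude subsquare j = 9; +1 → 10 = k.
Latitude subsquare b = 1; +1 → 2 = c.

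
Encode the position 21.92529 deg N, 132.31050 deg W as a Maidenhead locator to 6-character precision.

CL31uw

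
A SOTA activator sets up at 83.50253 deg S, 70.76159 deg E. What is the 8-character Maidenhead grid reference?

MA56jl19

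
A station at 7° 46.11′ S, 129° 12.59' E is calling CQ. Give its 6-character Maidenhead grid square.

PI42of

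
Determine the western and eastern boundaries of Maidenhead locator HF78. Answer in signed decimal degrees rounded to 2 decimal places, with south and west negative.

-26.00, -24.00

Field H=7, F=5: +7·20° lon, +5·10° lat → SW at lon -40°, lat -40°.
Square 7, 8: +7·2° lon, +8·1° lat → SW at lon -26°, lat -32°.
Cell spans 2° lon × 1° lat.
west -26.00, east -24.00.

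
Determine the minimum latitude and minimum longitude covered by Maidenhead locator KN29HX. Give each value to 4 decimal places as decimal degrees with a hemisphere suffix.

Field K=10, N=13: +10·20° lon, +13·10° lat → SW at lon 20°, lat 40°.
Square 2, 9: +2·2° lon, +9·1° lat → SW at lon 24°, lat 49°.
Subsquare h=7, x=23: +7·0.0833333° lon, +23·0.0416667° lat → SW at lon 24.5833°, lat 49.9583°.
latitude 49.9583° N, longitude 24.5833° E.

49.9583° N, 24.5833° E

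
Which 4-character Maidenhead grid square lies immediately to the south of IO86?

Latitude square 6; −1 → 5.
The longitude characters are unchanged.

IO85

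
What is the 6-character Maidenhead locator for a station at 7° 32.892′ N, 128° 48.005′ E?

PJ47jn

Offset from 180°W / 90°S: lon 308.8001°, lat 97.5482°.
Field (20°×10°, letters A–R): lon ⌊308.8001/20⌋ = 15 → P; lat ⌊97.5482/10⌋ = 9 → J.
Square (2°×1°, digits 0–9): lon ⌊8.8001/2⌋ = 4; lat ⌊7.5482/1⌋ = 7.
Subsquare (5′×2.5′, letters a–x): lon ⌊0.8001/0.0833333⌋ = 9 → j; lat ⌊0.5482/0.0416667⌋ = 13 → n.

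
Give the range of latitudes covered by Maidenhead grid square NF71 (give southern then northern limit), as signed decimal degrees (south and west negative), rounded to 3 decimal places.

-39.000, -38.000

Field N=13, F=5: +13·20° lon, +5·10° lat → SW at lon 80°, lat -40°.
Square 7, 1: +7·2° lon, +1·1° lat → SW at lon 94°, lat -39°.
Cell spans 2° lon × 1° lat.
south -39.000, north -38.000.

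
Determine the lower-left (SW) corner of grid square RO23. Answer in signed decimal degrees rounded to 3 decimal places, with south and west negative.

53.000, 164.000

Field R=17, O=14: +17·20° lon, +14·10° lat → SW at lon 160°, lat 50°.
Square 2, 3: +2·2° lon, +3·1° lat → SW at lon 164°, lat 53°.
latitude 53.000, longitude 164.000.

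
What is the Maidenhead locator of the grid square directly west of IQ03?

HQ93

Longitude square 0; −1 → -1, wraps to 9, carry into field.
Longitude field I = 8; −1 → 7 = H.
The latitude characters are unchanged.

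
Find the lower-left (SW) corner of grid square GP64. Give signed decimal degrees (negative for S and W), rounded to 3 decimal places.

Field G=6, P=15: +6·20° lon, +15·10° lat → SW at lon -60°, lat 60°.
Square 6, 4: +6·2° lon, +4·1° lat → SW at lon -48°, lat 64°.
latitude 64.000, longitude -48.000.

64.000, -48.000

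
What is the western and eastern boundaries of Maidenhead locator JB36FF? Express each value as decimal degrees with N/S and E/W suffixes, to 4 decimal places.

6.4167° E, 6.5000° E

Field J=9, B=1: +9·20° lon, +1·10° lat → SW at lon 0°, lat -80°.
Square 3, 6: +3·2° lon, +6·1° lat → SW at lon 6°, lat -74°.
Subsquare f=5, f=5: +5·0.0833333° lon, +5·0.0416667° lat → SW at lon 6.41667°, lat -73.7917°.
Cell spans 0.0833333° lon × 0.0416667° lat.
west 6.4167° E, east 6.5000° E.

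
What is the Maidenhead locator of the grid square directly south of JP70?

JO79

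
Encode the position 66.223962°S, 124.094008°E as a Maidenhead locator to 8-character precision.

PC23bs16

Offset from 180°W / 90°S: lon 304.09401°, lat 23.77604°.
Field: lon ⌊304.09401/20⌋ = 15 → P; lat ⌊23.77604/10⌋ = 2 → C.
Square: lon ⌊4.09401/2⌋ = 2; lat ⌊3.77604/1⌋ = 3.
Subsquare: lon ⌊0.09401/0.0833333⌋ = 1 → b; lat ⌊0.77604/0.0416667⌋ = 18 → s.
Extended square: lon ⌊0.01067/0.00833333⌋ = 1; lat ⌊0.02604/0.00416667⌋ = 6.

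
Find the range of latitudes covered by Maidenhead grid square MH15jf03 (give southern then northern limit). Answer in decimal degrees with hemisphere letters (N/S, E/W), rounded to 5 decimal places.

14.77917° S, 14.77500° S

Field M=12, H=7: +12·20° lon, +7·10° lat → SW at lon 60°, lat -20°.
Square 1, 5: +1·2° lon, +5·1° lat → SW at lon 62°, lat -15°.
Subsquare j=9, f=5: +9·0.0833333° lon, +5·0.0416667° lat → SW at lon 62.75°, lat -14.7917°.
Extended square 0, 3: +0·0.00833333° lon, +3·0.00416667° lat → SW at lon 62.75°, lat -14.7792°.
Cell spans 0.00833333° lon × 0.00416667° lat.
south 14.77917° S, north 14.77500° S.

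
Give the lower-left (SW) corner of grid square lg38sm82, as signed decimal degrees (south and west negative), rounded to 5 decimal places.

Field L=11, G=6: +11·20° lon, +6·10° lat → SW at lon 40°, lat -30°.
Square 3, 8: +3·2° lon, +8·1° lat → SW at lon 46°, lat -22°.
Subsquare s=18, m=12: +18·0.0833333° lon, +12·0.0416667° lat → SW at lon 47.5°, lat -21.5°.
Extended square 8, 2: +8·0.00833333° lon, +2·0.00416667° lat → SW at lon 47.5667°, lat -21.4917°.
latitude -21.49167, longitude 47.56667.

-21.49167, 47.56667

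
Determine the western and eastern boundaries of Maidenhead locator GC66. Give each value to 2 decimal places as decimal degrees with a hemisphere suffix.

Field G=6, C=2: +6·20° lon, +2·10° lat → SW at lon -60°, lat -70°.
Square 6, 6: +6·2° lon, +6·1° lat → SW at lon -48°, lat -64°.
Cell spans 2° lon × 1° lat.
west 48.00° W, east 46.00° W.

48.00° W, 46.00° W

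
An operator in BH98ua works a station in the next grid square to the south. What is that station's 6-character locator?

BH97ux

Latitude subsquare a = 0; −1 → -1, wraps to 23 = x, carry into square.
Latitude square 8; −1 → 7.
The longitude characters are unchanged.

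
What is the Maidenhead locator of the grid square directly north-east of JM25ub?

JM25vc

Longitude subsquare u = 20; +1 → 21 = v.
Latitude subsquare b = 1; +1 → 2 = c.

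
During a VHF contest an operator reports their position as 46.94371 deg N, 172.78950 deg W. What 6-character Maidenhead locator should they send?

Offset from 180°W / 90°S: lon 7.2105°, lat 136.9437°.
Field: lon ⌊7.2105/20⌋ = 0 → A; lat ⌊136.9437/10⌋ = 13 → N.
Square: lon ⌊7.2105/2⌋ = 3; lat ⌊6.9437/1⌋ = 6.
Subsquare: lon ⌊1.2105/0.0833333⌋ = 14 → o; lat ⌊0.9437/0.0416667⌋ = 22 → w.

AN36ow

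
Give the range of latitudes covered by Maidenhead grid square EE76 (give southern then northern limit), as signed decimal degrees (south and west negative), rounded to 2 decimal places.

Field E=4, E=4: +4·20° lon, +4·10° lat → SW at lon -100°, lat -50°.
Square 7, 6: +7·2° lon, +6·1° lat → SW at lon -86°, lat -44°.
Cell spans 2° lon × 1° lat.
south -44.00, north -43.00.

-44.00, -43.00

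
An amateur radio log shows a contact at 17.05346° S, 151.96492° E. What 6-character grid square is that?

QH52xw

Offset from 180°W / 90°S: lon 331.9649°, lat 72.9465°.
Field (20°×10°, letters A–R): 331.9649/20 → 16 → Q, 72.9465/10 → 7 → H; chars QH.
Square (2°×1°, digits 0–9): 11.9649/2 → 5, 2.9465/1 → 2; chars 52.
Subsquare (5′×2.5′, letters a–x): 1.9649/0.0833333 → 23 → x, 0.9465/0.0416667 → 22 → w; chars xw.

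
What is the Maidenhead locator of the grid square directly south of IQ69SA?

Latitude subsquare a = 0; −1 → -1, wraps to 23 = x, carry into square.
Latitude square 9; −1 → 8.
The longitude characters are unchanged.

IQ68sx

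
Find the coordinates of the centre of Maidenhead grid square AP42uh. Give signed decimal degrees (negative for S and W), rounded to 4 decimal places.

Field A=0, P=15: +0·20° lon, +15·10° lat → SW at lon -180°, lat 60°.
Square 4, 2: +4·2° lon, +2·1° lat → SW at lon -172°, lat 62°.
Subsquare u=20, h=7: +20·0.0833333° lon, +7·0.0416667° lat → SW at lon -170.333°, lat 62.2917°.
Cell spans 0.0833333° lon × 0.0416667° lat. Centre is SW corner plus half of each.
latitude 62.3125, longitude -170.2917.

62.3125, -170.2917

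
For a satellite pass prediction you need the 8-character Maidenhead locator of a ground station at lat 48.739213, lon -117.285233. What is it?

Offset from 180°W / 90°S: lon 62.71477°, lat 138.73921°.
Field: lon ⌊62.71477/20⌋ = 3 → D; lat ⌊138.73921/10⌋ = 13 → N.
Square: lon ⌊2.71477/2⌋ = 1; lat ⌊8.73921/1⌋ = 8.
Subsquare: lon ⌊0.71477/0.0833333⌋ = 8 → i; lat ⌊0.73921/0.0416667⌋ = 17 → r.
Extended square: lon ⌊0.04810/0.00833333⌋ = 5; lat ⌊0.03088/0.00416667⌋ = 7.

DN18ir57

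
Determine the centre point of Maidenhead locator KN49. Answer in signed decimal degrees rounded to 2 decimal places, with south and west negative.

49.50, 29.00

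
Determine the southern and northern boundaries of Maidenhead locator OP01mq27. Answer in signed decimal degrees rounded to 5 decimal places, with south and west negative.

61.69583, 61.70000

Field O=14, P=15: +14·20° lon, +15·10° lat → SW at lon 100°, lat 60°.
Square 0, 1: +0·2° lon, +1·1° lat → SW at lon 100°, lat 61°.
Subsquare m=12, q=16: +12·0.0833333° lon, +16·0.0416667° lat → SW at lon 101°, lat 61.6667°.
Extended square 2, 7: +2·0.00833333° lon, +7·0.00416667° lat → SW at lon 101.017°, lat 61.6958°.
Cell spans 0.00833333° lon × 0.00416667° lat.
south 61.69583, north 61.70000.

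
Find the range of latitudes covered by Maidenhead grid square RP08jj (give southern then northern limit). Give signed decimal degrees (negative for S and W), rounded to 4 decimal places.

Field R=17, P=15: +17·20° lon, +15·10° lat → SW at lon 160°, lat 60°.
Square 0, 8: +0·2° lon, +8·1° lat → SW at lon 160°, lat 68°.
Subsquare j=9, j=9: +9·0.0833333° lon, +9·0.0416667° lat → SW at lon 160.75°, lat 68.375°.
Cell spans 0.0833333° lon × 0.0416667° lat.
south 68.3750, north 68.4167.

68.3750, 68.4167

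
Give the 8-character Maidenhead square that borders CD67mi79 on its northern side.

CD67mj70

Latitude extended square 9; +1 → 10, wraps to 0, carry into subsquare.
Latitude subsquare i = 8; +1 → 9 = j.
The longitude characters are unchanged.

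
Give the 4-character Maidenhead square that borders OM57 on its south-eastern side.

Longitude square 5; +1 → 6.
Latitude square 7; −1 → 6.

OM66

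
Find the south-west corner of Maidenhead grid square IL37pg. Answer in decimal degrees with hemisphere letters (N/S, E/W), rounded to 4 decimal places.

Field I=8, L=11: +8·20° lon, +11·10° lat → SW at lon -20°, lat 20°.
Square 3, 7: +3·2° lon, +7·1° lat → SW at lon -14°, lat 27°.
Subsquare p=15, g=6: +15·0.0833333° lon, +6·0.0416667° lat → SW at lon -12.75°, lat 27.25°.
latitude 27.2500° N, longitude 12.7500° W.

27.2500° N, 12.7500° W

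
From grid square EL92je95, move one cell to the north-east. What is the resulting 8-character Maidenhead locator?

EL92ke06

Longitude extended square 9; +1 → 10, wraps to 0, carry into subsquare.
Longitude subsquare j = 9; +1 → 10 = k.
Latitude extended square 5; +1 → 6.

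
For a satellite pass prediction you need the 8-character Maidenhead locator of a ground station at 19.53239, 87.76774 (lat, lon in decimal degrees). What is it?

NK39vm27

Shift to the Maidenhead origin (180°W, 90°S): lon 267.76774, lat 109.53239.
Field (20°×10°, letters A–R): 267.76774/20 → 13 → N, 109.53239/10 → 10 → K; chars NK.
Square (2°×1°, digits 0–9): 7.76774/2 → 3, 9.53239/1 → 9; chars 39.
Subsquare (5′×2.5′, letters a–x): 1.76774/0.0833333 → 21 → v, 0.53239/0.0416667 → 12 → m; chars vm.
Extended square (30″×15″, digits 0–9): 0.01774/0.00833333 → 2, 0.03239/0.00416667 → 7; chars 27.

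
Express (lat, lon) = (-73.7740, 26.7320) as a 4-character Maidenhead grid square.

Add 180° to longitude and 90° to latitude: 206.73, 16.23.
Field: 206.73/20 → 10 → K, 16.23/10 → 1 → B; chars KB.
Square: 6.73/2 → 3, 6.23/1 → 6; chars 36.

KB36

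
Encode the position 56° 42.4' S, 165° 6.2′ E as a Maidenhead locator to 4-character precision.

RD23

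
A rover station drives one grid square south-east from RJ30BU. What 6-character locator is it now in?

Longitude subsquare b = 1; +1 → 2 = c.
Latitude subsquare u = 20; −1 → 19 = t.

RJ30ct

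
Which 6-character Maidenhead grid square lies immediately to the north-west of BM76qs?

BM76pt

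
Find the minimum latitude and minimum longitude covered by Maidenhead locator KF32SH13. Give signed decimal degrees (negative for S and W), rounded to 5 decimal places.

Field K=10, F=5: +10·20° lon, +5·10° lat → SW at lon 20°, lat -40°.
Square 3, 2: +3·2° lon, +2·1° lat → SW at lon 26°, lat -38°.
Subsquare s=18, h=7: +18·0.0833333° lon, +7·0.0416667° lat → SW at lon 27.5°, lat -37.7083°.
Extended square 1, 3: +1·0.00833333° lon, +3·0.00416667° lat → SW at lon 27.5083°, lat -37.6958°.
latitude -37.69583, longitude 27.50833.

-37.69583, 27.50833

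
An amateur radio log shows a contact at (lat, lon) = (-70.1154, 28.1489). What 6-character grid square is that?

KB49bv

Add 180° to longitude and 90° to latitude: 208.1489, 19.8846.
Field: lon ⌊208.1489/20⌋ = 10 → K; lat ⌊19.8846/10⌋ = 1 → B.
Square: lon ⌊8.1489/2⌋ = 4; lat ⌊9.8846/1⌋ = 9.
Subsquare: lon ⌊0.1489/0.0833333⌋ = 1 → b; lat ⌊0.8846/0.0416667⌋ = 21 → v.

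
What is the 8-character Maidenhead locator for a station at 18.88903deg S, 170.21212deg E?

RH51cc56

Add 180° to longitude and 90° to latitude: 350.21212, 71.11097.
Field: 350.21212/20 → 17 → R, 71.11097/10 → 7 → H; chars RH.
Square: 10.21212/2 → 5, 1.11097/1 → 1; chars 51.
Subsquare: 0.21212/0.0833333 → 2 → c, 0.11097/0.0416667 → 2 → c; chars cc.
Extended square: 0.04545/0.00833333 → 5, 0.02764/0.00416667 → 6; chars 56.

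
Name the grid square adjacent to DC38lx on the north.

DC39la

Latitude subsquare x = 23; +1 → 24, wraps to 0 = a, carry into square.
Latitude square 8; +1 → 9.
The longitude characters are unchanged.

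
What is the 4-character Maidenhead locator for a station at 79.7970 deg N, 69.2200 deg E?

MQ49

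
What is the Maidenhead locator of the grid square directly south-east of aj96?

Longitude square 9; +1 → 10, wraps to 0, carry into field.
Longitude field A = 0; +1 → 1 = B.
Latitude square 6; −1 → 5.

BJ05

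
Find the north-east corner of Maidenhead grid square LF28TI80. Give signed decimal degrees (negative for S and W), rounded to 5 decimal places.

-31.66250, 45.65833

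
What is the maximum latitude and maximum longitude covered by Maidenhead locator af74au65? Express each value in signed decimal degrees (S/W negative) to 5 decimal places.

Field A=0, F=5: +0·20° lon, +5·10° lat → SW at lon -180°, lat -40°.
Square 7, 4: +7·2° lon, +4·1° lat → SW at lon -166°, lat -36°.
Subsquare a=0, u=20: +0·0.0833333° lon, +20·0.0416667° lat → SW at lon -166°, lat -35.1667°.
Extended square 6, 5: +6·0.00833333° lon, +5·0.00416667° lat → SW at lon -165.95°, lat -35.1458°.
Cell spans 0.00833333° lon × 0.00416667° lat. NE corner is SW corner plus one full cell.
latitude -35.14167, longitude -165.94167.

-35.14167, -165.94167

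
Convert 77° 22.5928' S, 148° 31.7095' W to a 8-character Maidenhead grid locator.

BB52ro69

Add 180° to longitude and 90° to latitude: 31.47151, 12.62345.
Field: lon ⌊31.47151/20⌋ = 1 → B; lat ⌊12.62345/10⌋ = 1 → B.
Square: lon ⌊11.47151/2⌋ = 5; lat ⌊2.62345/1⌋ = 2.
Subsquare: lon ⌊1.47151/0.0833333⌋ = 17 → r; lat ⌊0.62345/0.0416667⌋ = 14 → o.
Extended square: lon ⌊0.05484/0.00833333⌋ = 6; lat ⌊0.04012/0.00416667⌋ = 9.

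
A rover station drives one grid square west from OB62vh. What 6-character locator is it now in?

Longitude subsquare v = 21; −1 → 20 = u.
The latitude characters are unchanged.

OB62uh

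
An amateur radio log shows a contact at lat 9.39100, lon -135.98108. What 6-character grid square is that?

Add 180° to longitude and 90° to latitude: 44.0189, 99.3910.
Field: 44.0189/20 → 2 → C, 99.3910/10 → 9 → J; chars CJ.
Square: 4.0189/2 → 2, 9.3910/1 → 9; chars 29.
Subsquare: 0.0189/0.0833333 → 0 → a, 0.3910/0.0416667 → 9 → j; chars aj.

CJ29aj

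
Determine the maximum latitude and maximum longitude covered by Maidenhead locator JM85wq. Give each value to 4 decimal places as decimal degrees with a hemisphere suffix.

35.7083° N, 17.9167° E

Field J=9, M=12: +9·20° lon, +12·10° lat → SW at lon 0°, lat 30°.
Square 8, 5: +8·2° lon, +5·1° lat → SW at lon 16°, lat 35°.
Subsquare w=22, q=16: +22·0.0833333° lon, +16·0.0416667° lat → SW at lon 17.8333°, lat 35.6667°.
Cell spans 0.0833333° lon × 0.0416667° lat. NE corner is SW corner plus one full cell.
latitude 35.7083° N, longitude 17.9167° E.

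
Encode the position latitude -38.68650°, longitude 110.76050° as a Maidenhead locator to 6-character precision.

OF51jh

Offset from 180°W / 90°S: lon 290.7605°, lat 51.3135°.
Field (20°×10°, letters A–R): lon ⌊290.7605/20⌋ = 14 → O; lat ⌊51.3135/10⌋ = 5 → F.
Square (2°×1°, digits 0–9): lon ⌊10.7605/2⌋ = 5; lat ⌊1.3135/1⌋ = 1.
Subsquare (5′×2.5′, letters a–x): lon ⌊0.7605/0.0833333⌋ = 9 → j; lat ⌊0.3135/0.0416667⌋ = 7 → h.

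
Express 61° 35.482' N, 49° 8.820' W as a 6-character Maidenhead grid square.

GP51ko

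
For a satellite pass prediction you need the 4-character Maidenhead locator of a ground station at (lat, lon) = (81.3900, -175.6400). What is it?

AR21

Shift to the Maidenhead origin (180°W, 90°S): lon 4.36, lat 171.39.
Field: lon ⌊4.36/20⌋ = 0 → A; lat ⌊171.39/10⌋ = 17 → R.
Square: lon ⌊4.36/2⌋ = 2; lat ⌊1.39/1⌋ = 1.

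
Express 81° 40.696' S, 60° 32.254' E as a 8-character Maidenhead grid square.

Shift to the Maidenhead origin (180°W, 90°S): lon 240.53757, lat 8.32173.
Field: 240.53757/20 → 12 → M, 8.32173/10 → 0 → A; chars MA.
Square: 0.53757/2 → 0, 8.32173/1 → 8; chars 08.
Subsquare: 0.53757/0.0833333 → 6 → g, 0.32173/0.0416667 → 7 → h; chars gh.
Extended square: 0.03757/0.00833333 → 4, 0.03007/0.00416667 → 7; chars 47.

MA08gh47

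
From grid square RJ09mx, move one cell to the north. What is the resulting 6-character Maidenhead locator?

Latitude subsquare x = 23; +1 → 24, wraps to 0 = a, carry into square.
Latitude square 9; +1 → 10, wraps to 0, carry into field.
Latitude field J = 9; +1 → 10 = K.
The longitude characters are unchanged.

RK00ma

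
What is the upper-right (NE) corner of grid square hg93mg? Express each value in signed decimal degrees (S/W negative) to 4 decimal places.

Field H=7, G=6: +7·20° lon, +6·10° lat → SW at lon -40°, lat -30°.
Square 9, 3: +9·2° lon, +3·1° lat → SW at lon -22°, lat -27°.
Subsquare m=12, g=6: +12·0.0833333° lon, +6·0.0416667° lat → SW at lon -21°, lat -26.75°.
Cell spans 0.0833333° lon × 0.0416667° lat. NE corner is SW corner plus one full cell.
latitude -26.7083, longitude -20.9167.

-26.7083, -20.9167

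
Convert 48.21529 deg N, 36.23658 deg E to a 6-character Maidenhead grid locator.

KN88cf

Shift to the Maidenhead origin (180°W, 90°S): lon 216.2366, lat 138.2153.
Field: 216.2366/20 → 10 → K, 138.2153/10 → 13 → N; chars KN.
Square: 16.2366/2 → 8, 8.2153/1 → 8; chars 88.
Subsquare: 0.2366/0.0833333 → 2 → c, 0.2153/0.0416667 → 5 → f; chars cf.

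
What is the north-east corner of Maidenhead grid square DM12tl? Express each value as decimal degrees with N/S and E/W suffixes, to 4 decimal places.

32.5000° N, 116.3333° W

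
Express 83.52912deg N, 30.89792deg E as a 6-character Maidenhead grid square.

Offset from 180°W / 90°S: lon 210.8979°, lat 173.5291°.
Field: 210.8979/20 → 10 → K, 173.5291/10 → 17 → R; chars KR.
Square: 10.8979/2 → 5, 3.5291/1 → 3; chars 53.
Subsquare: 0.8979/0.0833333 → 10 → k, 0.5291/0.0416667 → 12 → m; chars km.

KR53km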